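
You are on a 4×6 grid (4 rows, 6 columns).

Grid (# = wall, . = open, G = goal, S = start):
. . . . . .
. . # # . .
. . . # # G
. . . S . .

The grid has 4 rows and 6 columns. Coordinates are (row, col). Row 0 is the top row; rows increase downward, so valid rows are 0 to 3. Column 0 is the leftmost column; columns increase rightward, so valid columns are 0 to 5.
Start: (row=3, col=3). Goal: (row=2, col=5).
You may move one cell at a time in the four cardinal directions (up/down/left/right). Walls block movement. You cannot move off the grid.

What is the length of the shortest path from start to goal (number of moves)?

Answer: Shortest path length: 3

Derivation:
BFS from (row=3, col=3) until reaching (row=2, col=5):
  Distance 0: (row=3, col=3)
  Distance 1: (row=3, col=2), (row=3, col=4)
  Distance 2: (row=2, col=2), (row=3, col=1), (row=3, col=5)
  Distance 3: (row=2, col=1), (row=2, col=5), (row=3, col=0)  <- goal reached here
One shortest path (3 moves): (row=3, col=3) -> (row=3, col=4) -> (row=3, col=5) -> (row=2, col=5)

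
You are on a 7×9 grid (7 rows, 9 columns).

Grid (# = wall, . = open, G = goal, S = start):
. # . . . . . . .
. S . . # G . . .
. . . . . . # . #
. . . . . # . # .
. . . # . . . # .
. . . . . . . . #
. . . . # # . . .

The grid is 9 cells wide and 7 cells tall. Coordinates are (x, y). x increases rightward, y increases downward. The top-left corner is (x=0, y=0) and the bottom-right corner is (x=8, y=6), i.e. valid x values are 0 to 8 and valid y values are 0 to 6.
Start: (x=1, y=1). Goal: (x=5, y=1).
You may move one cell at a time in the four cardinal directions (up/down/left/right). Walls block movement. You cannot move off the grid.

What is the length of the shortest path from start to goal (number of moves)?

Answer: Shortest path length: 6

Derivation:
BFS from (x=1, y=1) until reaching (x=5, y=1):
  Distance 0: (x=1, y=1)
  Distance 1: (x=0, y=1), (x=2, y=1), (x=1, y=2)
  Distance 2: (x=0, y=0), (x=2, y=0), (x=3, y=1), (x=0, y=2), (x=2, y=2), (x=1, y=3)
  Distance 3: (x=3, y=0), (x=3, y=2), (x=0, y=3), (x=2, y=3), (x=1, y=4)
  Distance 4: (x=4, y=0), (x=4, y=2), (x=3, y=3), (x=0, y=4), (x=2, y=4), (x=1, y=5)
  Distance 5: (x=5, y=0), (x=5, y=2), (x=4, y=3), (x=0, y=5), (x=2, y=5), (x=1, y=6)
  Distance 6: (x=6, y=0), (x=5, y=1), (x=4, y=4), (x=3, y=5), (x=0, y=6), (x=2, y=6)  <- goal reached here
One shortest path (6 moves): (x=1, y=1) -> (x=2, y=1) -> (x=3, y=1) -> (x=3, y=0) -> (x=4, y=0) -> (x=5, y=0) -> (x=5, y=1)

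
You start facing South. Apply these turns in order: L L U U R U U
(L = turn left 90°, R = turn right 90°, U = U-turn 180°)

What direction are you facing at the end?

Answer: Final heading: East

Derivation:
Start: South
  L (left (90° counter-clockwise)) -> East
  L (left (90° counter-clockwise)) -> North
  U (U-turn (180°)) -> South
  U (U-turn (180°)) -> North
  R (right (90° clockwise)) -> East
  U (U-turn (180°)) -> West
  U (U-turn (180°)) -> East
Final: East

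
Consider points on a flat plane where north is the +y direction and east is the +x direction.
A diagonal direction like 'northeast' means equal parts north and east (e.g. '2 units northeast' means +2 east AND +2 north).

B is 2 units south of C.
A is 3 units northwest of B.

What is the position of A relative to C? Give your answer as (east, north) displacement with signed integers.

Place C at the origin (east=0, north=0).
  B is 2 units south of C: delta (east=+0, north=-2); B at (east=0, north=-2).
  A is 3 units northwest of B: delta (east=-3, north=+3); A at (east=-3, north=1).
Therefore A relative to C: (east=-3, north=1).

Answer: A is at (east=-3, north=1) relative to C.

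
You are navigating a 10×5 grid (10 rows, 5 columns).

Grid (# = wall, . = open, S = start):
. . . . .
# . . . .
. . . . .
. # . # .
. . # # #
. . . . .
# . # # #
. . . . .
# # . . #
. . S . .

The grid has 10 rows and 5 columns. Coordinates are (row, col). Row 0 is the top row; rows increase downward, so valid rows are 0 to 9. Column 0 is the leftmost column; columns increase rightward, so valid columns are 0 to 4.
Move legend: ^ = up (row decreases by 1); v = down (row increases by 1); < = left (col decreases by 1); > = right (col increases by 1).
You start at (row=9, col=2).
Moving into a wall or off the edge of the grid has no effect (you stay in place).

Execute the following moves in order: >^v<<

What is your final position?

Answer: Final position: (row=9, col=1)

Derivation:
Start: (row=9, col=2)
  > (right): (row=9, col=2) -> (row=9, col=3)
  ^ (up): (row=9, col=3) -> (row=8, col=3)
  v (down): (row=8, col=3) -> (row=9, col=3)
  < (left): (row=9, col=3) -> (row=9, col=2)
  < (left): (row=9, col=2) -> (row=9, col=1)
Final: (row=9, col=1)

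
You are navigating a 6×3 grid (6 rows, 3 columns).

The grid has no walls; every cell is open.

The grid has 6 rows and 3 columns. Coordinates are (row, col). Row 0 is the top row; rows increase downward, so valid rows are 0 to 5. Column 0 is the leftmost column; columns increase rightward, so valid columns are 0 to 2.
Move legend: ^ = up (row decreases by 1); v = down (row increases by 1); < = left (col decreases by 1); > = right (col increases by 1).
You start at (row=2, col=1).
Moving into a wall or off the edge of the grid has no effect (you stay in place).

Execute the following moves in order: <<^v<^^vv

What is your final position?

Answer: Final position: (row=2, col=0)

Derivation:
Start: (row=2, col=1)
  < (left): (row=2, col=1) -> (row=2, col=0)
  < (left): blocked, stay at (row=2, col=0)
  ^ (up): (row=2, col=0) -> (row=1, col=0)
  v (down): (row=1, col=0) -> (row=2, col=0)
  < (left): blocked, stay at (row=2, col=0)
  ^ (up): (row=2, col=0) -> (row=1, col=0)
  ^ (up): (row=1, col=0) -> (row=0, col=0)
  v (down): (row=0, col=0) -> (row=1, col=0)
  v (down): (row=1, col=0) -> (row=2, col=0)
Final: (row=2, col=0)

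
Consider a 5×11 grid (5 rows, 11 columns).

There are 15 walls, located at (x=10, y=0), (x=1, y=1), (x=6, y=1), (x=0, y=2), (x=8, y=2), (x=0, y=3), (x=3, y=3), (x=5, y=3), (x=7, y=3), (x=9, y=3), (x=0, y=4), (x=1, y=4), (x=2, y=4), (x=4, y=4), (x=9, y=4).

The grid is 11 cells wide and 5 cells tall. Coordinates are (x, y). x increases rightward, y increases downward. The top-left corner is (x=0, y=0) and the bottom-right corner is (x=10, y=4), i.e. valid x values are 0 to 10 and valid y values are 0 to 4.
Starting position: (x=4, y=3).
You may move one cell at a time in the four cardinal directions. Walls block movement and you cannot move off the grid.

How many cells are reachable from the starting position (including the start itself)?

BFS flood-fill from (x=4, y=3):
  Distance 0: (x=4, y=3)
  Distance 1: (x=4, y=2)
  Distance 2: (x=4, y=1), (x=3, y=2), (x=5, y=2)
  Distance 3: (x=4, y=0), (x=3, y=1), (x=5, y=1), (x=2, y=2), (x=6, y=2)
  Distance 4: (x=3, y=0), (x=5, y=0), (x=2, y=1), (x=1, y=2), (x=7, y=2), (x=2, y=3), (x=6, y=3)
  Distance 5: (x=2, y=0), (x=6, y=0), (x=7, y=1), (x=1, y=3), (x=6, y=4)
  Distance 6: (x=1, y=0), (x=7, y=0), (x=8, y=1), (x=5, y=4), (x=7, y=4)
  Distance 7: (x=0, y=0), (x=8, y=0), (x=9, y=1), (x=8, y=4)
  Distance 8: (x=9, y=0), (x=0, y=1), (x=10, y=1), (x=9, y=2), (x=8, y=3)
  Distance 9: (x=10, y=2)
  Distance 10: (x=10, y=3)
  Distance 11: (x=10, y=4)
Total reachable: 39 (grid has 40 open cells total)

Answer: Reachable cells: 39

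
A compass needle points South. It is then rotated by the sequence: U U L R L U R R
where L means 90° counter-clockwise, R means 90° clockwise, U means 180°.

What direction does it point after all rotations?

Answer: Final heading: East

Derivation:
Start: South
  U (U-turn (180°)) -> North
  U (U-turn (180°)) -> South
  L (left (90° counter-clockwise)) -> East
  R (right (90° clockwise)) -> South
  L (left (90° counter-clockwise)) -> East
  U (U-turn (180°)) -> West
  R (right (90° clockwise)) -> North
  R (right (90° clockwise)) -> East
Final: East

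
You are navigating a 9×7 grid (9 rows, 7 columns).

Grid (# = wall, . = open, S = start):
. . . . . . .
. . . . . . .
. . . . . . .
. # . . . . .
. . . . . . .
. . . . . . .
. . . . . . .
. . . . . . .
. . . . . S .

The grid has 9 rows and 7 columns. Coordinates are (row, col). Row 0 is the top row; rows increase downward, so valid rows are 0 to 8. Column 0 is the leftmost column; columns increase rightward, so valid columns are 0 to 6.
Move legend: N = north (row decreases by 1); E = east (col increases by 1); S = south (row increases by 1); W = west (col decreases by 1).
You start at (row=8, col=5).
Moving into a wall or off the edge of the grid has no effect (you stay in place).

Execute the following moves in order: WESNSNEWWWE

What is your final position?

Answer: Final position: (row=7, col=4)

Derivation:
Start: (row=8, col=5)
  W (west): (row=8, col=5) -> (row=8, col=4)
  E (east): (row=8, col=4) -> (row=8, col=5)
  S (south): blocked, stay at (row=8, col=5)
  N (north): (row=8, col=5) -> (row=7, col=5)
  S (south): (row=7, col=5) -> (row=8, col=5)
  N (north): (row=8, col=5) -> (row=7, col=5)
  E (east): (row=7, col=5) -> (row=7, col=6)
  W (west): (row=7, col=6) -> (row=7, col=5)
  W (west): (row=7, col=5) -> (row=7, col=4)
  W (west): (row=7, col=4) -> (row=7, col=3)
  E (east): (row=7, col=3) -> (row=7, col=4)
Final: (row=7, col=4)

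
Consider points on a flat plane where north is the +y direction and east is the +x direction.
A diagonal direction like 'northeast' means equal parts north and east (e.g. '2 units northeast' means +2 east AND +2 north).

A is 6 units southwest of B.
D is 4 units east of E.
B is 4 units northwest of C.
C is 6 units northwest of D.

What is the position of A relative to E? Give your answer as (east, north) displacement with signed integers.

Place E at the origin (east=0, north=0).
  D is 4 units east of E: delta (east=+4, north=+0); D at (east=4, north=0).
  C is 6 units northwest of D: delta (east=-6, north=+6); C at (east=-2, north=6).
  B is 4 units northwest of C: delta (east=-4, north=+4); B at (east=-6, north=10).
  A is 6 units southwest of B: delta (east=-6, north=-6); A at (east=-12, north=4).
Therefore A relative to E: (east=-12, north=4).

Answer: A is at (east=-12, north=4) relative to E.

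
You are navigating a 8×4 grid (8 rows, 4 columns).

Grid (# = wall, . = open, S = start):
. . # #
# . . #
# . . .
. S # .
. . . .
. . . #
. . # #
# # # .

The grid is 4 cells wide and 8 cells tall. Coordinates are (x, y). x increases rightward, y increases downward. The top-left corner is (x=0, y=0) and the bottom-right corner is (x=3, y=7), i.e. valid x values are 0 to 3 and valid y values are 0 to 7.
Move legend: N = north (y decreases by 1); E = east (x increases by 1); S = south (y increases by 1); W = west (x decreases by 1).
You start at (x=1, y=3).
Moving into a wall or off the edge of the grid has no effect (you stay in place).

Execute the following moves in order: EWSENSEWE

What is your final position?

Answer: Final position: (x=2, y=4)

Derivation:
Start: (x=1, y=3)
  E (east): blocked, stay at (x=1, y=3)
  W (west): (x=1, y=3) -> (x=0, y=3)
  S (south): (x=0, y=3) -> (x=0, y=4)
  E (east): (x=0, y=4) -> (x=1, y=4)
  N (north): (x=1, y=4) -> (x=1, y=3)
  S (south): (x=1, y=3) -> (x=1, y=4)
  E (east): (x=1, y=4) -> (x=2, y=4)
  W (west): (x=2, y=4) -> (x=1, y=4)
  E (east): (x=1, y=4) -> (x=2, y=4)
Final: (x=2, y=4)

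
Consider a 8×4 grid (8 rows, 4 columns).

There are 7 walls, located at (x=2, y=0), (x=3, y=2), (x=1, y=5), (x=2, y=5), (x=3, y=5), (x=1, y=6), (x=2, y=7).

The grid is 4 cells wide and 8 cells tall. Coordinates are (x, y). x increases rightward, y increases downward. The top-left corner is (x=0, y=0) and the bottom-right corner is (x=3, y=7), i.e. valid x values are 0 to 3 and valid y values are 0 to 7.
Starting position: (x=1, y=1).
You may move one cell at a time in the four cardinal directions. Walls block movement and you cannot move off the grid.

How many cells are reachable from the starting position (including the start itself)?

Answer: Reachable cells: 22

Derivation:
BFS flood-fill from (x=1, y=1):
  Distance 0: (x=1, y=1)
  Distance 1: (x=1, y=0), (x=0, y=1), (x=2, y=1), (x=1, y=2)
  Distance 2: (x=0, y=0), (x=3, y=1), (x=0, y=2), (x=2, y=2), (x=1, y=3)
  Distance 3: (x=3, y=0), (x=0, y=3), (x=2, y=3), (x=1, y=4)
  Distance 4: (x=3, y=3), (x=0, y=4), (x=2, y=4)
  Distance 5: (x=3, y=4), (x=0, y=5)
  Distance 6: (x=0, y=6)
  Distance 7: (x=0, y=7)
  Distance 8: (x=1, y=7)
Total reachable: 22 (grid has 25 open cells total)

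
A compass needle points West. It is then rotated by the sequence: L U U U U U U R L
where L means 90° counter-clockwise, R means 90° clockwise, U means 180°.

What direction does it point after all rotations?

Start: West
  L (left (90° counter-clockwise)) -> South
  U (U-turn (180°)) -> North
  U (U-turn (180°)) -> South
  U (U-turn (180°)) -> North
  U (U-turn (180°)) -> South
  U (U-turn (180°)) -> North
  U (U-turn (180°)) -> South
  R (right (90° clockwise)) -> West
  L (left (90° counter-clockwise)) -> South
Final: South

Answer: Final heading: South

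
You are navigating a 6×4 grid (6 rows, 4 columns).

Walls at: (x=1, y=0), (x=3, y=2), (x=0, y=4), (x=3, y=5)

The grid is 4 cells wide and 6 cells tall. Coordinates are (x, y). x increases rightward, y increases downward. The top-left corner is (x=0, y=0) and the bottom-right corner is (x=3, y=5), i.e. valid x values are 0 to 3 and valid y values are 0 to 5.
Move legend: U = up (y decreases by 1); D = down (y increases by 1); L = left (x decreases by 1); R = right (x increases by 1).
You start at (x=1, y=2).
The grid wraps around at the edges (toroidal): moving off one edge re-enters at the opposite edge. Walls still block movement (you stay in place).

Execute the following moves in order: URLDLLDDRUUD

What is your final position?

Start: (x=1, y=2)
  U (up): (x=1, y=2) -> (x=1, y=1)
  R (right): (x=1, y=1) -> (x=2, y=1)
  L (left): (x=2, y=1) -> (x=1, y=1)
  D (down): (x=1, y=1) -> (x=1, y=2)
  L (left): (x=1, y=2) -> (x=0, y=2)
  L (left): blocked, stay at (x=0, y=2)
  D (down): (x=0, y=2) -> (x=0, y=3)
  D (down): blocked, stay at (x=0, y=3)
  R (right): (x=0, y=3) -> (x=1, y=3)
  U (up): (x=1, y=3) -> (x=1, y=2)
  U (up): (x=1, y=2) -> (x=1, y=1)
  D (down): (x=1, y=1) -> (x=1, y=2)
Final: (x=1, y=2)

Answer: Final position: (x=1, y=2)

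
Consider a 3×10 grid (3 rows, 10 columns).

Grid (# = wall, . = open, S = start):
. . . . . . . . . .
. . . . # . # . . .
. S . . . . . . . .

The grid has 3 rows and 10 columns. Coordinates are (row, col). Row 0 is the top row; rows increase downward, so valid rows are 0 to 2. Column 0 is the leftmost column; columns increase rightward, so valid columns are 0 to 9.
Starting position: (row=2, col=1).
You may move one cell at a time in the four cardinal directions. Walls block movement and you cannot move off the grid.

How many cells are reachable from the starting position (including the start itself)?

BFS flood-fill from (row=2, col=1):
  Distance 0: (row=2, col=1)
  Distance 1: (row=1, col=1), (row=2, col=0), (row=2, col=2)
  Distance 2: (row=0, col=1), (row=1, col=0), (row=1, col=2), (row=2, col=3)
  Distance 3: (row=0, col=0), (row=0, col=2), (row=1, col=3), (row=2, col=4)
  Distance 4: (row=0, col=3), (row=2, col=5)
  Distance 5: (row=0, col=4), (row=1, col=5), (row=2, col=6)
  Distance 6: (row=0, col=5), (row=2, col=7)
  Distance 7: (row=0, col=6), (row=1, col=7), (row=2, col=8)
  Distance 8: (row=0, col=7), (row=1, col=8), (row=2, col=9)
  Distance 9: (row=0, col=8), (row=1, col=9)
  Distance 10: (row=0, col=9)
Total reachable: 28 (grid has 28 open cells total)

Answer: Reachable cells: 28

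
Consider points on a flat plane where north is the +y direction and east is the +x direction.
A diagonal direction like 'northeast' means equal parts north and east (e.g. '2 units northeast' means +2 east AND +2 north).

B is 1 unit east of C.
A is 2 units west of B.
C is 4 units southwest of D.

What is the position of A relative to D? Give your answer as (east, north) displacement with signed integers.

Answer: A is at (east=-5, north=-4) relative to D.

Derivation:
Place D at the origin (east=0, north=0).
  C is 4 units southwest of D: delta (east=-4, north=-4); C at (east=-4, north=-4).
  B is 1 unit east of C: delta (east=+1, north=+0); B at (east=-3, north=-4).
  A is 2 units west of B: delta (east=-2, north=+0); A at (east=-5, north=-4).
Therefore A relative to D: (east=-5, north=-4).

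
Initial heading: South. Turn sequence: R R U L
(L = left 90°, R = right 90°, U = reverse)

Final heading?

Answer: Final heading: East

Derivation:
Start: South
  R (right (90° clockwise)) -> West
  R (right (90° clockwise)) -> North
  U (U-turn (180°)) -> South
  L (left (90° counter-clockwise)) -> East
Final: East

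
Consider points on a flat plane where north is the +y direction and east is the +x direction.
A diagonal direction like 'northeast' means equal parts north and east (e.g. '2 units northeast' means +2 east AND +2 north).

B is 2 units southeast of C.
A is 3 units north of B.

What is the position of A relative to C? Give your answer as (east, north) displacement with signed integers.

Answer: A is at (east=2, north=1) relative to C.

Derivation:
Place C at the origin (east=0, north=0).
  B is 2 units southeast of C: delta (east=+2, north=-2); B at (east=2, north=-2).
  A is 3 units north of B: delta (east=+0, north=+3); A at (east=2, north=1).
Therefore A relative to C: (east=2, north=1).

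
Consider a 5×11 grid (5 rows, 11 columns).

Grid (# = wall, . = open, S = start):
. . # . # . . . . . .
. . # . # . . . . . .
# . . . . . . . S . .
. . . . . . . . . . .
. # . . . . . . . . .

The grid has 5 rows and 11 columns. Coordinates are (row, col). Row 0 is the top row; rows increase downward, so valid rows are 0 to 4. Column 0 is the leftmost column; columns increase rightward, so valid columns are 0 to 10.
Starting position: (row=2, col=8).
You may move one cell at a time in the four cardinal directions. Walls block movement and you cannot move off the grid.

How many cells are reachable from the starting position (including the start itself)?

Answer: Reachable cells: 49

Derivation:
BFS flood-fill from (row=2, col=8):
  Distance 0: (row=2, col=8)
  Distance 1: (row=1, col=8), (row=2, col=7), (row=2, col=9), (row=3, col=8)
  Distance 2: (row=0, col=8), (row=1, col=7), (row=1, col=9), (row=2, col=6), (row=2, col=10), (row=3, col=7), (row=3, col=9), (row=4, col=8)
  Distance 3: (row=0, col=7), (row=0, col=9), (row=1, col=6), (row=1, col=10), (row=2, col=5), (row=3, col=6), (row=3, col=10), (row=4, col=7), (row=4, col=9)
  Distance 4: (row=0, col=6), (row=0, col=10), (row=1, col=5), (row=2, col=4), (row=3, col=5), (row=4, col=6), (row=4, col=10)
  Distance 5: (row=0, col=5), (row=2, col=3), (row=3, col=4), (row=4, col=5)
  Distance 6: (row=1, col=3), (row=2, col=2), (row=3, col=3), (row=4, col=4)
  Distance 7: (row=0, col=3), (row=2, col=1), (row=3, col=2), (row=4, col=3)
  Distance 8: (row=1, col=1), (row=3, col=1), (row=4, col=2)
  Distance 9: (row=0, col=1), (row=1, col=0), (row=3, col=0)
  Distance 10: (row=0, col=0), (row=4, col=0)
Total reachable: 49 (grid has 49 open cells total)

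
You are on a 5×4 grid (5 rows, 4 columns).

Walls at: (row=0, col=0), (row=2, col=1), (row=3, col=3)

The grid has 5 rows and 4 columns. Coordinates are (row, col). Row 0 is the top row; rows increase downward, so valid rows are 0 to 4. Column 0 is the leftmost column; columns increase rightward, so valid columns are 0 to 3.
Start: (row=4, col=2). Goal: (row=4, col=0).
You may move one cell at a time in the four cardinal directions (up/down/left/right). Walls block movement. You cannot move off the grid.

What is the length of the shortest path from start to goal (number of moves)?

BFS from (row=4, col=2) until reaching (row=4, col=0):
  Distance 0: (row=4, col=2)
  Distance 1: (row=3, col=2), (row=4, col=1), (row=4, col=3)
  Distance 2: (row=2, col=2), (row=3, col=1), (row=4, col=0)  <- goal reached here
One shortest path (2 moves): (row=4, col=2) -> (row=4, col=1) -> (row=4, col=0)

Answer: Shortest path length: 2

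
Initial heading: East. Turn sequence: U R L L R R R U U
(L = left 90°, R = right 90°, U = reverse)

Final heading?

Answer: Final heading: East

Derivation:
Start: East
  U (U-turn (180°)) -> West
  R (right (90° clockwise)) -> North
  L (left (90° counter-clockwise)) -> West
  L (left (90° counter-clockwise)) -> South
  R (right (90° clockwise)) -> West
  R (right (90° clockwise)) -> North
  R (right (90° clockwise)) -> East
  U (U-turn (180°)) -> West
  U (U-turn (180°)) -> East
Final: East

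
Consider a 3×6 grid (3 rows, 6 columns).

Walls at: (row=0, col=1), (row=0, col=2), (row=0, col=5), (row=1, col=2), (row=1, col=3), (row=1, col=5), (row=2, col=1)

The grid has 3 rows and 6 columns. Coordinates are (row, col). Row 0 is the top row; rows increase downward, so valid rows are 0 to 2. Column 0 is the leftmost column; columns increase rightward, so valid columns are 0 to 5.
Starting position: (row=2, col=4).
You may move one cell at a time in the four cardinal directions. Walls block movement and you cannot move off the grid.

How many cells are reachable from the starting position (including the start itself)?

BFS flood-fill from (row=2, col=4):
  Distance 0: (row=2, col=4)
  Distance 1: (row=1, col=4), (row=2, col=3), (row=2, col=5)
  Distance 2: (row=0, col=4), (row=2, col=2)
  Distance 3: (row=0, col=3)
Total reachable: 7 (grid has 11 open cells total)

Answer: Reachable cells: 7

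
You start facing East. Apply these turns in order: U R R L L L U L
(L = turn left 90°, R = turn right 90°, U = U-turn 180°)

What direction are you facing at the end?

Answer: Final heading: West

Derivation:
Start: East
  U (U-turn (180°)) -> West
  R (right (90° clockwise)) -> North
  R (right (90° clockwise)) -> East
  L (left (90° counter-clockwise)) -> North
  L (left (90° counter-clockwise)) -> West
  L (left (90° counter-clockwise)) -> South
  U (U-turn (180°)) -> North
  L (left (90° counter-clockwise)) -> West
Final: West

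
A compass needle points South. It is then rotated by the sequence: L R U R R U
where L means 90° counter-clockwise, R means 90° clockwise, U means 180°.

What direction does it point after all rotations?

Answer: Final heading: North

Derivation:
Start: South
  L (left (90° counter-clockwise)) -> East
  R (right (90° clockwise)) -> South
  U (U-turn (180°)) -> North
  R (right (90° clockwise)) -> East
  R (right (90° clockwise)) -> South
  U (U-turn (180°)) -> North
Final: North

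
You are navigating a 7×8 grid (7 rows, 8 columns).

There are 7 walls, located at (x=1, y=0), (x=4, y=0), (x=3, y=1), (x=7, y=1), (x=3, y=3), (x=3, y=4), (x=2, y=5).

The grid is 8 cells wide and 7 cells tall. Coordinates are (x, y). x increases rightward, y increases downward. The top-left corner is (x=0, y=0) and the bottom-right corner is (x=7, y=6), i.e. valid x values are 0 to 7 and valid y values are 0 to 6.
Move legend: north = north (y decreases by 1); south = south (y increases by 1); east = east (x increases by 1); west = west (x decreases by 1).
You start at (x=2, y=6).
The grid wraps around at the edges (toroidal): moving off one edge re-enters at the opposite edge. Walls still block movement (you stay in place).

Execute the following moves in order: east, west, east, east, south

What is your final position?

Answer: Final position: (x=4, y=6)

Derivation:
Start: (x=2, y=6)
  east (east): (x=2, y=6) -> (x=3, y=6)
  west (west): (x=3, y=6) -> (x=2, y=6)
  east (east): (x=2, y=6) -> (x=3, y=6)
  east (east): (x=3, y=6) -> (x=4, y=6)
  south (south): blocked, stay at (x=4, y=6)
Final: (x=4, y=6)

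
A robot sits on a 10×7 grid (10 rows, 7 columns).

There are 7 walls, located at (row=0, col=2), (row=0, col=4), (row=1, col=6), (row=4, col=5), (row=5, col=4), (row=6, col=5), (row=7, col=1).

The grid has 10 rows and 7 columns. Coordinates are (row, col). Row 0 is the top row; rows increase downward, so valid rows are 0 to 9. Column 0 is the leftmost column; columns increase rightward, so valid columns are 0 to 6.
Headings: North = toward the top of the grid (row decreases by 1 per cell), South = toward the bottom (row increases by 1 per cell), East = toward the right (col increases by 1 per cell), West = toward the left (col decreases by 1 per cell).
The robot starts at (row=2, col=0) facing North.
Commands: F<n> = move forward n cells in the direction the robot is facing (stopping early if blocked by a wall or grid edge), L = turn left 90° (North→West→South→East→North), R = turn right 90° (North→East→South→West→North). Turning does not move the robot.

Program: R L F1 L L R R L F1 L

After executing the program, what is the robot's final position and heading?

Start: (row=2, col=0), facing North
  R: turn right, now facing East
  L: turn left, now facing North
  F1: move forward 1, now at (row=1, col=0)
  L: turn left, now facing West
  L: turn left, now facing South
  R: turn right, now facing West
  R: turn right, now facing North
  L: turn left, now facing West
  F1: move forward 0/1 (blocked), now at (row=1, col=0)
  L: turn left, now facing South
Final: (row=1, col=0), facing South

Answer: Final position: (row=1, col=0), facing South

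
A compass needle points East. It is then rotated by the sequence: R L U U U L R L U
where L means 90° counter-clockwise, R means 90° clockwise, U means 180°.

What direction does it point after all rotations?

Start: East
  R (right (90° clockwise)) -> South
  L (left (90° counter-clockwise)) -> East
  U (U-turn (180°)) -> West
  U (U-turn (180°)) -> East
  U (U-turn (180°)) -> West
  L (left (90° counter-clockwise)) -> South
  R (right (90° clockwise)) -> West
  L (left (90° counter-clockwise)) -> South
  U (U-turn (180°)) -> North
Final: North

Answer: Final heading: North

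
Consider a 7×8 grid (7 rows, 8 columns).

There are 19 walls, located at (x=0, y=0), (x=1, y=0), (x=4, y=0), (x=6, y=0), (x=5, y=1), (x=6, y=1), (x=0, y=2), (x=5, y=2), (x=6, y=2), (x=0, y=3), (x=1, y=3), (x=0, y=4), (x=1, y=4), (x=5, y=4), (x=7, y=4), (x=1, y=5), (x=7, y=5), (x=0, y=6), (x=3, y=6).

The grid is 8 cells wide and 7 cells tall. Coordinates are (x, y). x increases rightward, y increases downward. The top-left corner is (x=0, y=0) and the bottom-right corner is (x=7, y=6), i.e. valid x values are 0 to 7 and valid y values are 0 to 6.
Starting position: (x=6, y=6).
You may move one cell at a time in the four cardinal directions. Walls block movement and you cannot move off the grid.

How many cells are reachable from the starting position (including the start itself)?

Answer: Reachable cells: 35

Derivation:
BFS flood-fill from (x=6, y=6):
  Distance 0: (x=6, y=6)
  Distance 1: (x=6, y=5), (x=5, y=6), (x=7, y=6)
  Distance 2: (x=6, y=4), (x=5, y=5), (x=4, y=6)
  Distance 3: (x=6, y=3), (x=4, y=5)
  Distance 4: (x=5, y=3), (x=7, y=3), (x=4, y=4), (x=3, y=5)
  Distance 5: (x=7, y=2), (x=4, y=3), (x=3, y=4), (x=2, y=5)
  Distance 6: (x=7, y=1), (x=4, y=2), (x=3, y=3), (x=2, y=4), (x=2, y=6)
  Distance 7: (x=7, y=0), (x=4, y=1), (x=3, y=2), (x=2, y=3), (x=1, y=6)
  Distance 8: (x=3, y=1), (x=2, y=2)
  Distance 9: (x=3, y=0), (x=2, y=1), (x=1, y=2)
  Distance 10: (x=2, y=0), (x=1, y=1)
  Distance 11: (x=0, y=1)
Total reachable: 35 (grid has 37 open cells total)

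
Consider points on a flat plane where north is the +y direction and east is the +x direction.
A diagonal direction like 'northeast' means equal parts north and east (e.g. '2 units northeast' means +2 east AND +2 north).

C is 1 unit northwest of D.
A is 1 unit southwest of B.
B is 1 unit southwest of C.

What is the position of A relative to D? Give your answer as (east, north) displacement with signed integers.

Answer: A is at (east=-3, north=-1) relative to D.

Derivation:
Place D at the origin (east=0, north=0).
  C is 1 unit northwest of D: delta (east=-1, north=+1); C at (east=-1, north=1).
  B is 1 unit southwest of C: delta (east=-1, north=-1); B at (east=-2, north=0).
  A is 1 unit southwest of B: delta (east=-1, north=-1); A at (east=-3, north=-1).
Therefore A relative to D: (east=-3, north=-1).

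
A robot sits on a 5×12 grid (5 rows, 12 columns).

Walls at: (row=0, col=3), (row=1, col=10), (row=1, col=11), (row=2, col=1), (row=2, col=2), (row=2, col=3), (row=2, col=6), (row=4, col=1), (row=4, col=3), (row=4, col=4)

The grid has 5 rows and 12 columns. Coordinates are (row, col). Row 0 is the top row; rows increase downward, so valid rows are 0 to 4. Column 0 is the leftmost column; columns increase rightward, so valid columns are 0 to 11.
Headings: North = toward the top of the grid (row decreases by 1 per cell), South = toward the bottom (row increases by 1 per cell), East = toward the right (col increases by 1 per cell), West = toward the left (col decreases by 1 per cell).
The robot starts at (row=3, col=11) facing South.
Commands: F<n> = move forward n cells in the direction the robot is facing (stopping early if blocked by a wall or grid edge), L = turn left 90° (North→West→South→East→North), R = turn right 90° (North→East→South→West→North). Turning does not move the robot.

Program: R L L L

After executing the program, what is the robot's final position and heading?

Start: (row=3, col=11), facing South
  R: turn right, now facing West
  L: turn left, now facing South
  L: turn left, now facing East
  L: turn left, now facing North
Final: (row=3, col=11), facing North

Answer: Final position: (row=3, col=11), facing North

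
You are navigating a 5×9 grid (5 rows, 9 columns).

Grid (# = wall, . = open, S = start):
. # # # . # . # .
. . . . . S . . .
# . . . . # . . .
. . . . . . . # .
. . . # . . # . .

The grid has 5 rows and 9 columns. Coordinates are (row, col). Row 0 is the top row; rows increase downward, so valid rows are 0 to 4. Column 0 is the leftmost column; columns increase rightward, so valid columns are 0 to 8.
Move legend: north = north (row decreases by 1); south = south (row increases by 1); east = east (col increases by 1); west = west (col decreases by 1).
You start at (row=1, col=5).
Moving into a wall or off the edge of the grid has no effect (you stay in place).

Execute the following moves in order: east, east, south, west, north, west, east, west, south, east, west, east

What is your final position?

Start: (row=1, col=5)
  east (east): (row=1, col=5) -> (row=1, col=6)
  east (east): (row=1, col=6) -> (row=1, col=7)
  south (south): (row=1, col=7) -> (row=2, col=7)
  west (west): (row=2, col=7) -> (row=2, col=6)
  north (north): (row=2, col=6) -> (row=1, col=6)
  west (west): (row=1, col=6) -> (row=1, col=5)
  east (east): (row=1, col=5) -> (row=1, col=6)
  west (west): (row=1, col=6) -> (row=1, col=5)
  south (south): blocked, stay at (row=1, col=5)
  east (east): (row=1, col=5) -> (row=1, col=6)
  west (west): (row=1, col=6) -> (row=1, col=5)
  east (east): (row=1, col=5) -> (row=1, col=6)
Final: (row=1, col=6)

Answer: Final position: (row=1, col=6)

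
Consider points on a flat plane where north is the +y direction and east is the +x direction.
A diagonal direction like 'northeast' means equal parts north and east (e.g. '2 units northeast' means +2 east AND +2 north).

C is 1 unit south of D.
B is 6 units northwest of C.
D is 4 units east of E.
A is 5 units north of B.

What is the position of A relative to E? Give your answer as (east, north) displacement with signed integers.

Answer: A is at (east=-2, north=10) relative to E.

Derivation:
Place E at the origin (east=0, north=0).
  D is 4 units east of E: delta (east=+4, north=+0); D at (east=4, north=0).
  C is 1 unit south of D: delta (east=+0, north=-1); C at (east=4, north=-1).
  B is 6 units northwest of C: delta (east=-6, north=+6); B at (east=-2, north=5).
  A is 5 units north of B: delta (east=+0, north=+5); A at (east=-2, north=10).
Therefore A relative to E: (east=-2, north=10).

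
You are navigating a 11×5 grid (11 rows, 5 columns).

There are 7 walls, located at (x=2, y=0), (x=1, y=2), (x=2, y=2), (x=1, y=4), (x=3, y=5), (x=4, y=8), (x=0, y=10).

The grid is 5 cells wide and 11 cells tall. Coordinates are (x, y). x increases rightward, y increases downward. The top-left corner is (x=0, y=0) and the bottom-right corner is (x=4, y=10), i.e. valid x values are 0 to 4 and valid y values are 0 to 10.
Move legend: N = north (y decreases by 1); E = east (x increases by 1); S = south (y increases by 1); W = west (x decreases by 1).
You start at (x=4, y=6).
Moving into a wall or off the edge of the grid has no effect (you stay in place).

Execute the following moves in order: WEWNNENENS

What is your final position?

Start: (x=4, y=6)
  W (west): (x=4, y=6) -> (x=3, y=6)
  E (east): (x=3, y=6) -> (x=4, y=6)
  W (west): (x=4, y=6) -> (x=3, y=6)
  N (north): blocked, stay at (x=3, y=6)
  N (north): blocked, stay at (x=3, y=6)
  E (east): (x=3, y=6) -> (x=4, y=6)
  N (north): (x=4, y=6) -> (x=4, y=5)
  E (east): blocked, stay at (x=4, y=5)
  N (north): (x=4, y=5) -> (x=4, y=4)
  S (south): (x=4, y=4) -> (x=4, y=5)
Final: (x=4, y=5)

Answer: Final position: (x=4, y=5)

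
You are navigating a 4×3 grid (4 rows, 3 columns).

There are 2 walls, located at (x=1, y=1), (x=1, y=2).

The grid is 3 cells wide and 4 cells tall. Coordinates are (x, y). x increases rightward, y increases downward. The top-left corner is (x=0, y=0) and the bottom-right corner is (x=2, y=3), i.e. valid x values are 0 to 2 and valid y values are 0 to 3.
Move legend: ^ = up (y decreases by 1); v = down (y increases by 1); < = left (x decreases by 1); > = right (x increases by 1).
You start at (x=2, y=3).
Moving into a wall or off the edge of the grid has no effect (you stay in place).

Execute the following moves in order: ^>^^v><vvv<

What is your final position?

Start: (x=2, y=3)
  ^ (up): (x=2, y=3) -> (x=2, y=2)
  > (right): blocked, stay at (x=2, y=2)
  ^ (up): (x=2, y=2) -> (x=2, y=1)
  ^ (up): (x=2, y=1) -> (x=2, y=0)
  v (down): (x=2, y=0) -> (x=2, y=1)
  > (right): blocked, stay at (x=2, y=1)
  < (left): blocked, stay at (x=2, y=1)
  v (down): (x=2, y=1) -> (x=2, y=2)
  v (down): (x=2, y=2) -> (x=2, y=3)
  v (down): blocked, stay at (x=2, y=3)
  < (left): (x=2, y=3) -> (x=1, y=3)
Final: (x=1, y=3)

Answer: Final position: (x=1, y=3)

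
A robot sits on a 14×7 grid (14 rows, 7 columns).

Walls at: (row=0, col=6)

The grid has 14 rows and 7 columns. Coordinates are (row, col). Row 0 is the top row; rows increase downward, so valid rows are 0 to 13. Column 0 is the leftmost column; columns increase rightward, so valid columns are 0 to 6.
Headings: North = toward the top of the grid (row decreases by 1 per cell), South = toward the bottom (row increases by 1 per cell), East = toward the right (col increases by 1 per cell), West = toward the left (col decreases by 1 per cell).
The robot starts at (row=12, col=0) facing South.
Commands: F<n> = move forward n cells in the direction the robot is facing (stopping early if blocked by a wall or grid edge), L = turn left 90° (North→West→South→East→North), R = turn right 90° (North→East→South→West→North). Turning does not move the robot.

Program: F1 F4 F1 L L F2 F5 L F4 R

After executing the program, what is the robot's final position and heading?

Start: (row=12, col=0), facing South
  F1: move forward 1, now at (row=13, col=0)
  F4: move forward 0/4 (blocked), now at (row=13, col=0)
  F1: move forward 0/1 (blocked), now at (row=13, col=0)
  L: turn left, now facing East
  L: turn left, now facing North
  F2: move forward 2, now at (row=11, col=0)
  F5: move forward 5, now at (row=6, col=0)
  L: turn left, now facing West
  F4: move forward 0/4 (blocked), now at (row=6, col=0)
  R: turn right, now facing North
Final: (row=6, col=0), facing North

Answer: Final position: (row=6, col=0), facing North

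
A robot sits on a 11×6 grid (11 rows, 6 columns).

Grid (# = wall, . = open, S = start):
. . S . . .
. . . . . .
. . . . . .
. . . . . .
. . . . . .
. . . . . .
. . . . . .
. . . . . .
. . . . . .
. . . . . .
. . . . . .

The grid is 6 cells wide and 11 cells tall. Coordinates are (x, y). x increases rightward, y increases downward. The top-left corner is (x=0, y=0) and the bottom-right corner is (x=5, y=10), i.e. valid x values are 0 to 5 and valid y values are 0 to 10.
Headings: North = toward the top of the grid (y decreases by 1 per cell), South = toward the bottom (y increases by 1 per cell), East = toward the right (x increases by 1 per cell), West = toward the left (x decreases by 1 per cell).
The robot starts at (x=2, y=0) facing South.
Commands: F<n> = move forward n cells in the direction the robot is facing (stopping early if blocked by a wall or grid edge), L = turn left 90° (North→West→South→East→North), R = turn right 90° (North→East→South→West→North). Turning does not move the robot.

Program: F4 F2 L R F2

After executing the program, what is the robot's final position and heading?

Answer: Final position: (x=2, y=8), facing South

Derivation:
Start: (x=2, y=0), facing South
  F4: move forward 4, now at (x=2, y=4)
  F2: move forward 2, now at (x=2, y=6)
  L: turn left, now facing East
  R: turn right, now facing South
  F2: move forward 2, now at (x=2, y=8)
Final: (x=2, y=8), facing South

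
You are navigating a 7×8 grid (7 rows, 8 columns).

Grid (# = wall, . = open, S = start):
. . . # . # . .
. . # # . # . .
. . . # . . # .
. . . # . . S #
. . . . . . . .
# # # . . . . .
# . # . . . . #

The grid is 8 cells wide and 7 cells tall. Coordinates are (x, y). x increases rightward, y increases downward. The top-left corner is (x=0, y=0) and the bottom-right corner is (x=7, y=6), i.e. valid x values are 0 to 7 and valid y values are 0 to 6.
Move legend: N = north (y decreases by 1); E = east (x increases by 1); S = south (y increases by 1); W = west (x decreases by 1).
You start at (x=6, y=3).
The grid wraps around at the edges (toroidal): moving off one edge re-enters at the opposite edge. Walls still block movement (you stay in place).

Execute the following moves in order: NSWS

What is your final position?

Start: (x=6, y=3)
  N (north): blocked, stay at (x=6, y=3)
  S (south): (x=6, y=3) -> (x=6, y=4)
  W (west): (x=6, y=4) -> (x=5, y=4)
  S (south): (x=5, y=4) -> (x=5, y=5)
Final: (x=5, y=5)

Answer: Final position: (x=5, y=5)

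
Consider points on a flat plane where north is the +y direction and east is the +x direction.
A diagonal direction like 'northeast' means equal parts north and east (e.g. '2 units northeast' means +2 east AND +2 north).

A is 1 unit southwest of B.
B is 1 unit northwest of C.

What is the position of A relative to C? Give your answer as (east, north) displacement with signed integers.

Answer: A is at (east=-2, north=0) relative to C.

Derivation:
Place C at the origin (east=0, north=0).
  B is 1 unit northwest of C: delta (east=-1, north=+1); B at (east=-1, north=1).
  A is 1 unit southwest of B: delta (east=-1, north=-1); A at (east=-2, north=0).
Therefore A relative to C: (east=-2, north=0).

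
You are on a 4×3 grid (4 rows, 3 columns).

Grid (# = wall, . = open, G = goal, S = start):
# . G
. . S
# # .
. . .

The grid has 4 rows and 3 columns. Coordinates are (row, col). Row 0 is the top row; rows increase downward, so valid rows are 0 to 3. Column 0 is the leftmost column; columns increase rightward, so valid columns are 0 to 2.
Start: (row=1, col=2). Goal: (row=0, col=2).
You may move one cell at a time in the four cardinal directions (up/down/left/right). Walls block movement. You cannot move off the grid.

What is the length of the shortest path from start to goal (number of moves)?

Answer: Shortest path length: 1

Derivation:
BFS from (row=1, col=2) until reaching (row=0, col=2):
  Distance 0: (row=1, col=2)
  Distance 1: (row=0, col=2), (row=1, col=1), (row=2, col=2)  <- goal reached here
One shortest path (1 moves): (row=1, col=2) -> (row=0, col=2)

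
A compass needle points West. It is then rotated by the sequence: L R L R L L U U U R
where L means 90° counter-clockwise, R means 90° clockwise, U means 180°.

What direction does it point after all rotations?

Answer: Final heading: North

Derivation:
Start: West
  L (left (90° counter-clockwise)) -> South
  R (right (90° clockwise)) -> West
  L (left (90° counter-clockwise)) -> South
  R (right (90° clockwise)) -> West
  L (left (90° counter-clockwise)) -> South
  L (left (90° counter-clockwise)) -> East
  U (U-turn (180°)) -> West
  U (U-turn (180°)) -> East
  U (U-turn (180°)) -> West
  R (right (90° clockwise)) -> North
Final: North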